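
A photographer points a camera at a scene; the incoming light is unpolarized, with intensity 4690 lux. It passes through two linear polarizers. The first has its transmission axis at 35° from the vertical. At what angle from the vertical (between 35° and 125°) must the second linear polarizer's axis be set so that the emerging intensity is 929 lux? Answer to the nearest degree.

Unpolarized light through the first polarizer → I₁ = ½ I₀, now polarized at 35°.
Target fraction: 929 / 4690 lux = 0.1981 of I₀.
Need I₂/I₀ = 0.1981, so cos²(θ − 35°) = 0.1981 / 0.5 = 0.3962.
θ − 35° = arccos(√0.3962) = 51.0°, giving θ ≈ 35 + 51.0 = 86.0°.

θ ≈ 86°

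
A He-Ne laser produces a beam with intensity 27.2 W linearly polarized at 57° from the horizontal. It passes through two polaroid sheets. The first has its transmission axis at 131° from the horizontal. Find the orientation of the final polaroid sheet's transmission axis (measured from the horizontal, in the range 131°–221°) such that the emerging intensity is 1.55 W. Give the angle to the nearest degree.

By Malus's law, I₁ = I₀ cos²(131° − 57°) = I₀ cos²(74°) = 0.07598 I₀.
Target fraction: 1.55 / 27.2 W = 0.05699 of I₀.
Need I₂/I₀ = 0.05699, so cos²(θ − 131°) = 0.05699 / 0.07598 = 0.75.
θ − 131° = arccos(√0.75) = 30.0°, giving θ ≈ 131 + 30.0 = 161.0°.

θ ≈ 161°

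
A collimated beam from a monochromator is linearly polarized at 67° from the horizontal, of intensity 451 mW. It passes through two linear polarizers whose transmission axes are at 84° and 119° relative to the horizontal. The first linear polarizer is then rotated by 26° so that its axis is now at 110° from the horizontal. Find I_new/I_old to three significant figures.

I_new/I_old ≈ 0.850

Before rotation:
I₁ = I₀ cos²(84° − 67°) = I₀ cos²(17°) = 0.9145 I₀.
I₂ = I₁ cos²(119° − 84°) = 0.9145 I₀ · cos²(35°) = 0.6137 I₀.
After rotation:
I₁ = I₀ cos²(110° − 67°) = I₀ cos²(43°) = 0.5349 I₀.
I₂ = I₁ cos²(119° − 110°) = 0.5349 I₀ · cos²(9°) = 0.5218 I₀.
Ratio = 0.5218 / 0.6137 = 0.8503.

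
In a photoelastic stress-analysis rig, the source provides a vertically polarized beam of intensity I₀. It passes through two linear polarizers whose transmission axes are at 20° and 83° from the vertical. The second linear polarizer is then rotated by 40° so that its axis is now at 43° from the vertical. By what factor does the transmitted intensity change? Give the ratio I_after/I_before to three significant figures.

Before rotation:
By Malus's law, I₁ = I₀ cos²(20° − 0°) = I₀ cos²(20°) = 0.883 I₀.
I₂ = I₁ cos²(83° − 20°) = 0.883 I₀ · cos²(63°) = 0.182 I₀.
After rotation:
I₁ = I₀ cos²(20° − 0°) = I₀ cos²(20°) = 0.883 I₀.
I₂ = I₁ cos²(43° − 20°) = 0.883 I₀ · cos²(23°) = 0.7482 I₀.
Ratio = 0.7482 / 0.182 = 4.111.

I_new/I_old ≈ 4.11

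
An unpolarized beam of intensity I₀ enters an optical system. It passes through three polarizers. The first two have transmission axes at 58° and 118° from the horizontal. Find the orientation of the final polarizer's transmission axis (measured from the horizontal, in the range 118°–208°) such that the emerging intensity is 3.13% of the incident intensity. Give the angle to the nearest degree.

θ ≈ 178°

Unpolarized light through the first polarizer → I₁ = ½ I₀, now polarized at 58°.
I₂ = I₁ cos²(118° − 58°) = 0.5 I₀ · cos²(60°) = 0.125 I₀.
Need I₃/I₀ = 0.0313, so cos²(θ − 118°) = 0.0313 / 0.125 = 0.2504.
θ − 118° = arccos(√0.2504) = 60.0°, giving θ ≈ 118 + 60.0 = 178.0°.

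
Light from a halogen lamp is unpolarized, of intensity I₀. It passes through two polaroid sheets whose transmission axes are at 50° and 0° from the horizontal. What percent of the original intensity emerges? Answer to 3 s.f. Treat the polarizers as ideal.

Unpolarized light through the first polarizer → I₁ = ½ I₀, now polarized at 50°.
I₂ = I₁ cos²(0° − 50°) = 0.5 I₀ · cos²(50°) = 0.2066 I₀.
That is 20.66% of the incident intensity.

≈ 20.7%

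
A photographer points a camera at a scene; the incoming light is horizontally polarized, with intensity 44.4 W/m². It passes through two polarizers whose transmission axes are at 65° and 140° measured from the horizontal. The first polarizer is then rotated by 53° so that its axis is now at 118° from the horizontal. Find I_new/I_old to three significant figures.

I_new/I_old ≈ 15.8

Before rotation:
I₁ = I₀ cos²(65° − 0°) = I₀ cos²(65°) = 0.1786 I₀.
I₂ = I₁ cos²(140° − 65°) = 0.1786 I₀ · cos²(75°) = 0.01196 I₀.
After rotation:
I₁ = I₀ cos²(118° − 0°) = I₀ cos²(62°) = 0.2204 I₀.
I₂ = I₁ cos²(140° − 118°) = 0.2204 I₀ · cos²(22°) = 0.1895 I₀.
Ratio = 0.1895 / 0.01196 = 15.84.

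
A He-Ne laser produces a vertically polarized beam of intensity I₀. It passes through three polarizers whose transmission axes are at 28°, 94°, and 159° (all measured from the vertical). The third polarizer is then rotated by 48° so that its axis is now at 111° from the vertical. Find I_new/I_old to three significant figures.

Before rotation:
I₁ = I₀ cos²(28° − 0°) = I₀ cos²(28°) = 0.7796 I₀.
I₂ = I₁ cos²(94° − 28°) = 0.7796 I₀ · cos²(66°) = 0.129 I₀.
I₃ = I₂ cos²(159° − 94°) = 0.129 I₀ · cos²(65°) = 0.02304 I₀.
After rotation:
I₁ = I₀ cos²(28° − 0°) = I₀ cos²(28°) = 0.7796 I₀.
I₂ = I₁ cos²(94° − 28°) = 0.7796 I₀ · cos²(66°) = 0.129 I₀.
I₃ = I₂ cos²(111° − 94°) = 0.129 I₀ · cos²(17°) = 0.1179 I₀.
Ratio = 0.1179 / 0.02304 = 5.12.

I_new/I_old ≈ 5.12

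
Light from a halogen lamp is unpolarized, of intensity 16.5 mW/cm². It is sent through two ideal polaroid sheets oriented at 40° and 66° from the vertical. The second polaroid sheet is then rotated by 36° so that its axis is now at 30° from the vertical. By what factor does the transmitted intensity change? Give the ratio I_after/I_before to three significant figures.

Before rotation:
Unpolarized light through the first polarizer → I₁ = ½ I₀, now polarized at 40°.
I₂ = I₁ cos²(66° − 40°) = 0.5 I₀ · cos²(26°) = 0.4039 I₀.
After rotation:
Unpolarized light through the first polarizer → I₁ = ½ I₀, now polarized at 40°.
I₂ = I₁ cos²(30° − 40°) = 0.5 I₀ · cos²(10°) = 0.4849 I₀.
Ratio = 0.4849 / 0.4039 = 1.201.

I_new/I_old ≈ 1.20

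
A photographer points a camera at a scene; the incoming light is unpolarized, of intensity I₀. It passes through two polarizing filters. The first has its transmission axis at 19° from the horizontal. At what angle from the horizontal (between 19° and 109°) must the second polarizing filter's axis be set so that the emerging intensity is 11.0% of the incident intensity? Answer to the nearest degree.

Unpolarized light through the first polarizer → I₁ = ½ I₀, now polarized at 19°.
Need I₂/I₀ = 0.11, so cos²(θ − 19°) = 0.11 / 0.5 = 0.22.
θ − 19° = arccos(√0.22) = 62.0°, giving θ ≈ 19 + 62.0 = 81.0°.

θ ≈ 81°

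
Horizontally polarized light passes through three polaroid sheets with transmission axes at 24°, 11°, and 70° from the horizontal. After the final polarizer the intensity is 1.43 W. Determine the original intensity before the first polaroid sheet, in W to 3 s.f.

I₀ ≈ 6.80 W

I₁ = I₀ cos²(24° − 0°) = I₀ cos²(24°) = 0.8346 I₀.
I₂ = I₁ cos²(11° − 24°) = 0.8346 I₀ · cos²(13°) = 0.7923 I₀.
I₃ = I₂ cos²(70° − 11°) = 0.7923 I₀ · cos²(59°) = 0.2102 I₀.
So 1.43 W = 0.2102 I₀, giving I₀ = 1.43/0.2102 = 6.804 W.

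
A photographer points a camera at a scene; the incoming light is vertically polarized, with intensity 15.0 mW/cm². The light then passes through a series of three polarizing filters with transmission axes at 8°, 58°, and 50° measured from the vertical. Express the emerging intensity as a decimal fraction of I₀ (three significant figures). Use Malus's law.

By Malus's law, I₁ = 15.0 mW/cm² · cos²(8°) = 14.71 mW/cm².
I₂ = I₁ · cos²(50°) = 14.71 · 0.4132 = 6.078 mW/cm².
I₃ = I₂ · cos²(8°) = 6.078 · 0.9806 = 5.96 mW/cm².
Transmitted fraction = 0.3973.

I/I₀ ≈ 0.397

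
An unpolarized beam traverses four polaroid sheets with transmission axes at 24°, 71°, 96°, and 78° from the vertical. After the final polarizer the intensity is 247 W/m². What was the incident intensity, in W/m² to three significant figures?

Unpolarized light through the first polarizer → I₁ = ½ I₀, now polarized at 24°.
I₂ = I₁ cos²(71° − 24°) = 0.5 I₀ · cos²(47°) = 0.2326 I₀.
I₃ = I₂ cos²(96° − 71°) = 0.2326 I₀ · cos²(25°) = 0.191 I₀.
I₄ = I₃ cos²(78° − 96°) = 0.191 I₀ · cos²(18°) = 0.1728 I₀.
So 247 W/m² = 0.1728 I₀, giving I₀ = 247/0.1728 = 1430 W/m².

I₀ ≈ 1430 W/m²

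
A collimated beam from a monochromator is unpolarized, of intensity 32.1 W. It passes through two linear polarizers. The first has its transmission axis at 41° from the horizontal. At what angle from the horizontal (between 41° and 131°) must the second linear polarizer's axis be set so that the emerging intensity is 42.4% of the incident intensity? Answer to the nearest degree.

Unpolarized light through the first polarizer → I₁ = ½ I₀, now polarized at 41°.
Need I₂/I₀ = 0.424, so cos²(θ − 41°) = 0.424 / 0.5 = 0.848.
θ − 41° = arccos(√0.848) = 22.9°, giving θ ≈ 41 + 22.9 = 63.9°.

θ ≈ 64°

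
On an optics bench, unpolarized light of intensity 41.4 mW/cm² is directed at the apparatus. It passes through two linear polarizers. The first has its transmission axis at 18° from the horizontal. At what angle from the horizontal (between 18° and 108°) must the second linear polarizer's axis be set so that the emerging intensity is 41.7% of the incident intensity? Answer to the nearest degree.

θ ≈ 42°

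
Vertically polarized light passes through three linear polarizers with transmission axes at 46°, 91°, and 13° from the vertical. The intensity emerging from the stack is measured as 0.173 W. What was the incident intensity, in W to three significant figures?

By Malus's law, I₁ = I₀ cos²(46° − 0°) = I₀ cos²(46°) = 0.4826 I₀.
I₂ = I₁ cos²(91° − 46°) = 0.4826 I₀ · cos²(45°) = 0.2413 I₀.
I₃ = I₂ cos²(13° − 91°) = 0.2413 I₀ · cos²(78°) = 0.01043 I₀.
So 0.173 W = 0.01043 I₀, giving I₀ = 0.173/0.01043 = 16.59 W.

I₀ ≈ 16.6 W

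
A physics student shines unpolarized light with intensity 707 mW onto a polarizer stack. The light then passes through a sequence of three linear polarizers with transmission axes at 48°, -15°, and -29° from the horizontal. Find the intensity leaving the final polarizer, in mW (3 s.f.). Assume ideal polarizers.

Unpolarized light through the first polarizer → I₁ = 707 mW/2 = 353.5 mW, polarized at 48°.
I₂ = I₁ · cos²(63°) = 353.5 · 0.2061 = 72.86 mW.
I₃ = I₂ · cos²(14°) = 72.86 · 0.9415 = 68.59 mW.

I ≈ 68.6 mW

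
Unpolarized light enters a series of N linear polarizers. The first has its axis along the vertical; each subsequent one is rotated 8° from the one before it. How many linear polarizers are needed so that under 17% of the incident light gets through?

First polarizer halves the unpolarized light: factor 1/2.
Each further stage multiplies by cos²(8°) = 0.9806.
After N polarizers: T = 0.5·0.9806^(N−1). Require T < 0.17 ⇒ N−1 > ln(0.17/0.5)/ln(0.9806) = 55.16, so N−1 ≥ 56 and N = 57.
Check: N=57 gives T = 0.1672 < 0.17; N=56 gives T = 0.1705.

N = 57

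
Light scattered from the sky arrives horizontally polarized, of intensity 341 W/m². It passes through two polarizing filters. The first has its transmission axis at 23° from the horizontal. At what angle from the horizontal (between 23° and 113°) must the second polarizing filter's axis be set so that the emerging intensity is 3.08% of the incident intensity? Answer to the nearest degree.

I₁ = I₀ cos²(23° − 0°) = I₀ cos²(23°) = 0.8473 I₀.
Need I₂/I₀ = 0.0308, so cos²(θ − 23°) = 0.0308 / 0.8473 = 0.03635.
θ − 23° = arccos(√0.03635) = 79.0°, giving θ ≈ 23 + 79.0 = 102.0°.

θ ≈ 102°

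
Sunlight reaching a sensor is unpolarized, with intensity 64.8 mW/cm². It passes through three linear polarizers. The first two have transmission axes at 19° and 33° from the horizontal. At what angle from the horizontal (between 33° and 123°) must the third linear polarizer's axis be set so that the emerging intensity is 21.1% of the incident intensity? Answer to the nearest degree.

Unpolarized light through the first polarizer → I₁ = ½ I₀, now polarized at 19°.
I₂ = I₁ cos²(33° − 19°) = 0.5 I₀ · cos²(14°) = 0.4707 I₀.
Need I₃/I₀ = 0.211, so cos²(θ − 33°) = 0.211 / 0.4707 = 0.4482.
θ − 33° = arccos(√0.4482) = 48.0°, giving θ ≈ 33 + 48.0 = 81.0°.

θ ≈ 81°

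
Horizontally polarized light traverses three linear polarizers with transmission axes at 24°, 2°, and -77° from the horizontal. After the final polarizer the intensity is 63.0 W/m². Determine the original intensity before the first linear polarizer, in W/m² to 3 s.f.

I₀ ≈ 2410 W/m²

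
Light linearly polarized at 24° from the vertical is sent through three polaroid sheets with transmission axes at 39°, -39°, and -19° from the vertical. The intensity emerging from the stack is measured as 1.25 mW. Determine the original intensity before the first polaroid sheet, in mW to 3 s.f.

I₁ = I₀ cos²(39° − 24°) = I₀ cos²(15°) = 0.933 I₀.
I₂ = I₁ cos²(-39° − 39°) = 0.933 I₀ · cos²(78°) = 0.04033 I₀.
I₃ = I₂ cos²(-19° + 39°) = 0.04033 I₀ · cos²(20°) = 0.03561 I₀.
So 1.25 mW = 0.03561 I₀, giving I₀ = 1.25/0.03561 = 35.1 mW.

I₀ ≈ 35.1 mW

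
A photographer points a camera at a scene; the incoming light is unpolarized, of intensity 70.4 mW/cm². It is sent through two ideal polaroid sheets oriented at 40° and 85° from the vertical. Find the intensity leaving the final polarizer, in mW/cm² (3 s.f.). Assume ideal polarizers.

Unpolarized light through the first polarizer → I₁ = 70.4 mW/cm²/2 = 35.2 mW/cm², polarized at 40°.
I₂ = I₁ · cos²(45°) = 35.2 · 0.5 = 17.6 mW/cm².

I ≈ 17.6 mW/cm²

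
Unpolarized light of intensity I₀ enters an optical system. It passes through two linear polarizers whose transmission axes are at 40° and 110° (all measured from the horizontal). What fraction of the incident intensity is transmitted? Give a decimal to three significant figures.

Unpolarized light through the first polarizer → I₁ = ½ I₀, now polarized at 40°.
I₂ = I₁ cos²(110° − 40°) = 0.5 I₀ · cos²(70°) = 0.05849 I₀.
Transmitted fraction = 0.05849.

≈ 0.0585 I₀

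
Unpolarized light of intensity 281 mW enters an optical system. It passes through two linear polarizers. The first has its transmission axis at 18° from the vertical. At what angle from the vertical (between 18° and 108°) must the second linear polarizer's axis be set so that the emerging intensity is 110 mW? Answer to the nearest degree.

θ ≈ 46°

Unpolarized light through the first polarizer → I₁ = ½ I₀, now polarized at 18°.
Target fraction: 110 / 281 mW = 0.3915 of I₀.
Need I₂/I₀ = 0.3915, so cos²(θ − 18°) = 0.3915 / 0.5 = 0.7829.
θ − 18° = arccos(√0.7829) = 27.8°, giving θ ≈ 18 + 27.8 = 45.8°.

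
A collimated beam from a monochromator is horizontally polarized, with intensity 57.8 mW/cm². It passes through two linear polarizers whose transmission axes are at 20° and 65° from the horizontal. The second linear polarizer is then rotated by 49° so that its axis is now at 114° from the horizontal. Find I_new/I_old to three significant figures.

I_new/I_old ≈ 0.00973

Before rotation:
I₁ = I₀ cos²(20° − 0°) = I₀ cos²(20°) = 0.883 I₀.
I₂ = I₁ cos²(65° − 20°) = 0.883 I₀ · cos²(45°) = 0.4415 I₀.
After rotation:
I₁ = I₀ cos²(20° − 0°) = I₀ cos²(20°) = 0.883 I₀.
Angle between axes 1 and 2: 86°. I₂ = 0.883 I₀ · cos²(86°) = 0.004297 I₀.
Ratio = 0.004297 / 0.4415 = 0.009732.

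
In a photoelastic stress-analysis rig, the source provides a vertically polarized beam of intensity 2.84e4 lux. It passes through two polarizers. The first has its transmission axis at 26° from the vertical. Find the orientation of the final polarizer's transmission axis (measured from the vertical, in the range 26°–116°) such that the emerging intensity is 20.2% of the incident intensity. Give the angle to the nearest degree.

θ ≈ 86°

By Malus's law, I₁ = I₀ cos²(26° − 0°) = I₀ cos²(26°) = 0.8078 I₀.
Need I₂/I₀ = 0.202, so cos²(θ − 26°) = 0.202 / 0.8078 = 0.2501.
θ − 26° = arccos(√0.2501) = 60.0°, giving θ ≈ 26 + 60.0 = 86.0°.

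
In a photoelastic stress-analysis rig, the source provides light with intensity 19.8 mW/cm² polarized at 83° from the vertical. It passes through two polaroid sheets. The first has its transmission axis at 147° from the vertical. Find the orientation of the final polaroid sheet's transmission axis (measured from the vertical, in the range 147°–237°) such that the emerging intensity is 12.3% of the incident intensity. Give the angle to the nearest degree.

θ ≈ 184°

I₁ = I₀ cos²(147° − 83°) = I₀ cos²(64°) = 0.1922 I₀.
Need I₂/I₀ = 0.123, so cos²(θ − 147°) = 0.123 / 0.1922 = 0.6401.
θ − 147° = arccos(√0.6401) = 36.9°, giving θ ≈ 147 + 36.9 = 183.9°.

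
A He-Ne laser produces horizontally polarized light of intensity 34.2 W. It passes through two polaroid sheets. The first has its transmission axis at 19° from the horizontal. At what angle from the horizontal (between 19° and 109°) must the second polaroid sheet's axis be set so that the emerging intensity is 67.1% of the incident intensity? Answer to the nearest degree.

θ ≈ 49°

By Malus's law, I₁ = I₀ cos²(19° − 0°) = I₀ cos²(19°) = 0.894 I₀.
Need I₂/I₀ = 0.671, so cos²(θ − 19°) = 0.671 / 0.894 = 0.7506.
θ − 19° = arccos(√0.7506) = 30.0°, giving θ ≈ 19 + 30.0 = 49.0°.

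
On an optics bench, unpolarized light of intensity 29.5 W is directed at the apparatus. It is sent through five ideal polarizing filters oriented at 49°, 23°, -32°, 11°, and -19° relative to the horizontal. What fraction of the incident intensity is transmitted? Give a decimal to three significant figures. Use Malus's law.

I/I₀ ≈ 0.0533

Unpolarized light through the first polarizer → I₁ = 29.5 W/2 = 14.75 W, polarized at 49°.
I₂ = I₁ · cos²(26°) = 14.75 · 0.8078 = 11.92 W.
I₃ = I₂ · cos²(55°) = 11.92 · 0.329 = 3.92 W.
I₄ = I₃ · cos²(43°) = 3.92 · 0.5349 = 2.097 W.
I₅ = I₄ · cos²(30°) = 2.097 · 0.75 = 1.573 W.
Transmitted fraction = 0.05331.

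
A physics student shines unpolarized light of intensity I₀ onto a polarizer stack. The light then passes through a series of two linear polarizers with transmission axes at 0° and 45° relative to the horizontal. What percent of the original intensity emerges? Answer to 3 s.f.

Unpolarized light through the first polarizer → I₁ = ½ I₀, now polarized at 0°.
I₂ = I₁ cos²(45° − 0°) = 0.5 I₀ · cos²(45°) = 0.25 I₀.
That is 25% of the incident intensity.

≈ 25.0%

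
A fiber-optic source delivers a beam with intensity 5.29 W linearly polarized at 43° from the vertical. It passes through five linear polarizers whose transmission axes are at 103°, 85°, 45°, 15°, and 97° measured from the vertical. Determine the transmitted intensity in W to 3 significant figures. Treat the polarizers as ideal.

I ≈ 0.0102 W

I₁ = 5.29 W · cos²(60°) = 1.323 W.
I₂ = I₁ · cos²(18°) = 1.323 · 0.9045 = 1.196 W.
I₃ = I₂ · cos²(40°) = 1.196 · 0.5868 = 0.702 W.
I₄ = I₃ · cos²(30°) = 0.702 · 0.75 = 0.5265 W.
I₅ = I₄ · cos²(82°) = 0.5265 · 0.01937 = 0.0102 W.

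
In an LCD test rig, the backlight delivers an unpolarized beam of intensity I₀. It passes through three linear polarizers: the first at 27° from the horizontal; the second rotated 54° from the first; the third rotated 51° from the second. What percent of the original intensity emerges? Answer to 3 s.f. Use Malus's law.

Unpolarized light through the first polarizer → I₁ = ½ I₀, now polarized at 27°.
I₂ = I₁ cos²(54°) = 0.5 · 0.3455 I₀ = 0.1727 I₀.
I₃ = I₂ cos²(51°) = 0.1727 · 0.396 I₀ = 0.06841 I₀.
That is 6.841% of the incident intensity.

≈ 6.84%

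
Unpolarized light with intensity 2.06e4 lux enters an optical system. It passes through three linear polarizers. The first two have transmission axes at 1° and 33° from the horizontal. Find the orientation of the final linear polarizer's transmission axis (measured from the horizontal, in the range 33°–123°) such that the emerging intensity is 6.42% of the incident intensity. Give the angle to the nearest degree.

θ ≈ 98°

Unpolarized light through the first polarizer → I₁ = ½ I₀, now polarized at 1°.
I₂ = I₁ cos²(33° − 1°) = 0.5 I₀ · cos²(32°) = 0.3596 I₀.
Need I₃/I₀ = 0.0642, so cos²(θ − 33°) = 0.0642 / 0.3596 = 0.1785.
θ − 33° = arccos(√0.1785) = 65.0°, giving θ ≈ 33 + 65.0 = 98.0°.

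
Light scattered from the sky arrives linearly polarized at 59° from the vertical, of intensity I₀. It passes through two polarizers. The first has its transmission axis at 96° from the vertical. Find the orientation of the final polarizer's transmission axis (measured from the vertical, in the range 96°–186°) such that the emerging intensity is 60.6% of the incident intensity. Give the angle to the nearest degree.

θ ≈ 109°

I₁ = I₀ cos²(96° − 59°) = I₀ cos²(37°) = 0.6378 I₀.
Need I₂/I₀ = 0.606, so cos²(θ − 96°) = 0.606 / 0.6378 = 0.9501.
θ − 96° = arccos(√0.9501) = 12.9°, giving θ ≈ 96 + 12.9 = 108.9°.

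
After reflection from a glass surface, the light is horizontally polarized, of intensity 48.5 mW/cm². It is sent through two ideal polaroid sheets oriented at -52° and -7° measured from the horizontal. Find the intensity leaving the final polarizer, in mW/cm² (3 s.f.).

I₁ = 48.5 mW/cm² · cos²(52°) = 18.38 mW/cm².
I₂ = I₁ · cos²(45°) = 18.38 · 0.5 = 9.192 mW/cm².

I ≈ 9.19 mW/cm²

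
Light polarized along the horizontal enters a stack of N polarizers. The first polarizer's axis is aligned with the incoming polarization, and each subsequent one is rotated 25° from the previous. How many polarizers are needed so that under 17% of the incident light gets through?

First polarizer is aligned with the polarization: full transmission.
Each further stage multiplies by cos²(25°) = 0.8214.
After N polarizers: T = 0.8214^(N−1). Require T < 0.17 ⇒ N−1 > ln(0.17)/ln(0.8214) = 9.01, so N−1 ≥ 10 and N = 11.
Check: N=11 gives T = 0.1398 < 0.17; N=10 gives T = 0.1702.

N = 11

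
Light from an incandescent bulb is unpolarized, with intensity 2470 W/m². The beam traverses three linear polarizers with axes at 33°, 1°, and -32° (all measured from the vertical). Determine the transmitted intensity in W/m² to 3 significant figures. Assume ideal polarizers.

Unpolarized light through the first polarizer → I₁ = 2470 W/m²/2 = 1235 W/m², polarized at 33°.
I₂ = I₁ · cos²(32°) = 1235 · 0.7192 = 888.2 W/m².
I₃ = I₂ · cos²(33°) = 888.2 · 0.7034 = 624.7 W/m².

I ≈ 625 W/m²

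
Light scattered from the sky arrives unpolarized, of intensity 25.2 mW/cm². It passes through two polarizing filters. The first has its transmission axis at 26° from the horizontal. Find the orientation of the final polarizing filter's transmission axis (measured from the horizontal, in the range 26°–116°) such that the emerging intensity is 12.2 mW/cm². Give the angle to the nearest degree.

Unpolarized light through the first polarizer → I₁ = ½ I₀, now polarized at 26°.
Target fraction: 12.2 / 25.2 mW/cm² = 0.4841 of I₀.
Need I₂/I₀ = 0.4841, so cos²(θ − 26°) = 0.4841 / 0.5 = 0.9683.
θ − 26° = arccos(√0.9683) = 10.3°, giving θ ≈ 26 + 10.3 = 36.3°.

θ ≈ 36°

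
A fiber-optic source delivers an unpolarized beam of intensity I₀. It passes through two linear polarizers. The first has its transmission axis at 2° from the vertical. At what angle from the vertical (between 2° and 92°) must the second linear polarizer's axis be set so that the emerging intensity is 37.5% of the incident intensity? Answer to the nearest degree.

Unpolarized light through the first polarizer → I₁ = ½ I₀, now polarized at 2°.
Need I₂/I₀ = 0.375, so cos²(θ − 2°) = 0.375 / 0.5 = 0.75.
θ − 2° = arccos(√0.75) = 30.0°, giving θ ≈ 2 + 30.0 = 32.0°.

θ ≈ 32°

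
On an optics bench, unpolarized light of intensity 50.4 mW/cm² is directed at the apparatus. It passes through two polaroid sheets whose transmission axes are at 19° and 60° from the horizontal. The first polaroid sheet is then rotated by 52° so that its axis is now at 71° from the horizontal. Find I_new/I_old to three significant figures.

Before rotation:
Unpolarized light through the first polarizer → I₁ = ½ I₀, now polarized at 19°.
I₂ = I₁ cos²(60° − 19°) = 0.5 I₀ · cos²(41°) = 0.2848 I₀.
After rotation:
Unpolarized light through the first polarizer → I₁ = ½ I₀, now polarized at 71°.
I₂ = I₁ cos²(60° − 71°) = 0.5 I₀ · cos²(11°) = 0.4818 I₀.
Ratio = 0.4818 / 0.2848 = 1.692.

I_new/I_old ≈ 1.69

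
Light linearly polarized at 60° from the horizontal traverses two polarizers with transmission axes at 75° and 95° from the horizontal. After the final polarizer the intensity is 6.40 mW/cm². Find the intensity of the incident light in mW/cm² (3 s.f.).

I₀ ≈ 7.77 mW/cm²

By Malus's law, I₁ = I₀ cos²(75° − 60°) = I₀ cos²(15°) = 0.933 I₀.
I₂ = I₁ cos²(95° − 75°) = 0.933 I₀ · cos²(20°) = 0.8239 I₀.
So 6.40 mW/cm² = 0.8239 I₀, giving I₀ = 6.40/0.8239 = 7.768 mW/cm².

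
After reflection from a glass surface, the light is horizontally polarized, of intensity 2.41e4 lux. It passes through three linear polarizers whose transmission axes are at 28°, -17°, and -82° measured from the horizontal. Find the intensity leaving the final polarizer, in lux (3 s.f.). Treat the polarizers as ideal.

I ≈ 1680 lux

By Malus's law, I₁ = 2.41e4 lux · cos²(28°) = 1.879e+04 lux.
I₂ = I₁ · cos²(45°) = 1.879e+04 · 0.5 = 9394 lux.
I₃ = I₂ · cos²(65°) = 9394 · 0.1786 = 1678 lux.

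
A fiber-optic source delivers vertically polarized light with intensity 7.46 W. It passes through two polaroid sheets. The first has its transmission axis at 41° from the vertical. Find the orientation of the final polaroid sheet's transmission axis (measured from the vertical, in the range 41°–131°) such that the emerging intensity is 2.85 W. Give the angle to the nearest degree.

By Malus's law, I₁ = I₀ cos²(41° − 0°) = I₀ cos²(41°) = 0.5696 I₀.
Target fraction: 2.85 / 7.46 W = 0.382 of I₀.
Need I₂/I₀ = 0.382, so cos²(θ − 41°) = 0.382 / 0.5696 = 0.6707.
θ − 41° = arccos(√0.6707) = 35.0°, giving θ ≈ 41 + 35.0 = 76.0°.

θ ≈ 76°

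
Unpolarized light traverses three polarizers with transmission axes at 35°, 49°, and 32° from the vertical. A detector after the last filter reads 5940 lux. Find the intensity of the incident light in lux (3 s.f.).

Unpolarized light through the first polarizer → I₁ = ½ I₀, now polarized at 35°.
I₂ = I₁ cos²(49° − 35°) = 0.5 I₀ · cos²(14°) = 0.4707 I₀.
I₃ = I₂ cos²(32° − 49°) = 0.4707 I₀ · cos²(17°) = 0.4305 I₀.
So 5940 lux = 0.4305 I₀, giving I₀ = 5940/0.4305 = 1.38e+04 lux.

I₀ ≈ 1.38e4 lux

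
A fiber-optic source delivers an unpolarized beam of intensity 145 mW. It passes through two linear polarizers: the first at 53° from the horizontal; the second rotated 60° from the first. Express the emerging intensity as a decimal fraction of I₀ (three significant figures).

Unpolarized light through the first polarizer → I₁ = 145 mW/2 = 72.5 mW, polarized at 53°.
I₂ = I₁ · cos²(60°) = 72.5 · 0.25 = 18.13 mW.
Transmitted fraction = 0.125.

I/I₀ ≈ 0.125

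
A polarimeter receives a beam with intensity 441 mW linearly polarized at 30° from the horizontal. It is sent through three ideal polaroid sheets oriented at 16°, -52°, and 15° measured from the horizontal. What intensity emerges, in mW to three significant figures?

I₁ = 441 mW · cos²(14°) = 415.2 mW.
I₂ = I₁ · cos²(68°) = 415.2 · 0.1403 = 58.26 mW.
I₃ = I₂ · cos²(67°) = 58.26 · 0.1527 = 8.895 mW.

I ≈ 8.90 mW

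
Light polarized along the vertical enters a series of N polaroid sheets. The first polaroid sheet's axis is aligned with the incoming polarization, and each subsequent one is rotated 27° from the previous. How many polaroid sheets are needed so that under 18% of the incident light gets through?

First polarizer is aligned with the polarization: full transmission.
Each further stage multiplies by cos²(27°) = 0.7939.
After N polarizers: T = 0.7939^(N−1). Require T < 0.18 ⇒ N−1 > ln(0.18)/ln(0.7939) = 7.43, so N−1 ≥ 8 and N = 9.
Check: N=9 gives T = 0.1578 < 0.18; N=8 gives T = 0.1988.

N = 9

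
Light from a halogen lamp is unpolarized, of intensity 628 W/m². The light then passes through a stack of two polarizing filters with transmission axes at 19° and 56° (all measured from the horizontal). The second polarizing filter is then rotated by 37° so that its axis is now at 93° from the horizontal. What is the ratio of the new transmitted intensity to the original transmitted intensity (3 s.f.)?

Before rotation:
Unpolarized light through the first polarizer → I₁ = ½ I₀, now polarized at 19°.
I₂ = I₁ cos²(56° − 19°) = 0.5 I₀ · cos²(37°) = 0.3189 I₀.
After rotation:
Unpolarized light through the first polarizer → I₁ = ½ I₀, now polarized at 19°.
I₂ = I₁ cos²(93° − 19°) = 0.5 I₀ · cos²(74°) = 0.03799 I₀.
Ratio = 0.03799 / 0.3189 = 0.1191.

I_new/I_old ≈ 0.119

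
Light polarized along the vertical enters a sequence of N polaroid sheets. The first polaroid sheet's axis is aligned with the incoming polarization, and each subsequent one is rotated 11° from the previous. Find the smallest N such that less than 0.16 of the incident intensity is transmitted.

First polarizer is aligned with the polarization: full transmission.
Each further stage multiplies by cos²(11°) = 0.9636.
After N polarizers: T = 0.9636^(N−1). Require T < 0.16 ⇒ N−1 > ln(0.16)/ln(0.9636) = 49.41, so N−1 ≥ 50 and N = 51.
Check: N=51 gives T = 0.1566 < 0.16; N=50 gives T = 0.1625.

N = 51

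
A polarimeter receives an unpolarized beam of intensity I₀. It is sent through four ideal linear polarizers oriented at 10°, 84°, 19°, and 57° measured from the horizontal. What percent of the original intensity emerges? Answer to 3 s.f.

Unpolarized light through the first polarizer → I₁ = ½ I₀, now polarized at 10°.
I₂ = I₁ cos²(84° − 10°) = 0.5 I₀ · cos²(74°) = 0.03799 I₀.
I₃ = I₂ cos²(19° − 84°) = 0.03799 I₀ · cos²(65°) = 0.006785 I₀.
I₄ = I₃ cos²(57° − 19°) = 0.006785 I₀ · cos²(38°) = 0.004213 I₀.
That is 0.4213% of the incident intensity.

≈ 0.421%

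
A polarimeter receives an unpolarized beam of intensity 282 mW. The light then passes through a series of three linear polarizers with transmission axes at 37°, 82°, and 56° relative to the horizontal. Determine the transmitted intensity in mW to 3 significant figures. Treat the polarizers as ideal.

I ≈ 57.0 mW

Unpolarized light through the first polarizer → I₁ = 282 mW/2 = 141 mW, polarized at 37°.
I₂ = I₁ · cos²(45°) = 141 · 0.5 = 70.5 mW.
I₃ = I₂ · cos²(26°) = 70.5 · 0.8078 = 56.95 mW.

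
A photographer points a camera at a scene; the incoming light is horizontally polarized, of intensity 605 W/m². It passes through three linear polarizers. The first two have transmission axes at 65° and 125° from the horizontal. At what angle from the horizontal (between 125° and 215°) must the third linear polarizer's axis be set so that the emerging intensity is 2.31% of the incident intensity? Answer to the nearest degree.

I₁ = I₀ cos²(65° − 0°) = I₀ cos²(65°) = 0.1786 I₀.
I₂ = I₁ cos²(125° − 65°) = 0.1786 I₀ · cos²(60°) = 0.04465 I₀.
Need I₃/I₀ = 0.0231, so cos²(θ − 125°) = 0.0231 / 0.04465 = 0.5173.
θ − 125° = arccos(√0.5173) = 44.0°, giving θ ≈ 125 + 44.0 = 169.0°.

θ ≈ 169°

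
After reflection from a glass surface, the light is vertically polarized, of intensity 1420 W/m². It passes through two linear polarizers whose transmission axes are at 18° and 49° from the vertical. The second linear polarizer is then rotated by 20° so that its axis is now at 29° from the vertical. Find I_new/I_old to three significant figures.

I_new/I_old ≈ 1.31

Before rotation:
I₁ = I₀ cos²(18° − 0°) = I₀ cos²(18°) = 0.9045 I₀.
I₂ = I₁ cos²(49° − 18°) = 0.9045 I₀ · cos²(31°) = 0.6646 I₀.
After rotation:
I₁ = I₀ cos²(18° − 0°) = I₀ cos²(18°) = 0.9045 I₀.
I₂ = I₁ cos²(29° − 18°) = 0.9045 I₀ · cos²(11°) = 0.8716 I₀.
Ratio = 0.8716 / 0.6646 = 1.311.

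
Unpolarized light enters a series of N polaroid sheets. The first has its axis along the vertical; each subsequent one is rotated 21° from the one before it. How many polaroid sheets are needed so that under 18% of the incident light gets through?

N = 9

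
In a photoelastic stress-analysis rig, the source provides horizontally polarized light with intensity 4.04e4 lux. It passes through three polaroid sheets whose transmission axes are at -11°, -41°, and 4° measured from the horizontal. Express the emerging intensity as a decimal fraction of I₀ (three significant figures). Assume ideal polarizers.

I₁ = 4.04e4 lux · cos²(11°) = 3.893e+04 lux.
I₂ = I₁ · cos²(30°) = 3.893e+04 · 0.75 = 2.92e+04 lux.
I₃ = I₂ · cos²(45°) = 2.92e+04 · 0.5 = 1.46e+04 lux.
Transmitted fraction = 0.3613.

I/I₀ ≈ 0.361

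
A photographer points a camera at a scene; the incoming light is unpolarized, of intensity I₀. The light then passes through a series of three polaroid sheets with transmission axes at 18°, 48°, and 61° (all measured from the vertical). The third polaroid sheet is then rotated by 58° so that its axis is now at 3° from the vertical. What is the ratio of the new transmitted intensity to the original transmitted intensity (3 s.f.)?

I_new/I_old ≈ 0.527

Before rotation:
Unpolarized light through the first polarizer → I₁ = ½ I₀, now polarized at 18°.
I₂ = I₁ cos²(48° − 18°) = 0.5 I₀ · cos²(30°) = 0.375 I₀.
I₃ = I₂ cos²(61° − 48°) = 0.375 I₀ · cos²(13°) = 0.356 I₀.
After rotation:
Unpolarized light through the first polarizer → I₁ = ½ I₀, now polarized at 18°.
I₂ = I₁ cos²(48° − 18°) = 0.5 I₀ · cos²(30°) = 0.375 I₀.
I₃ = I₂ cos²(3° − 48°) = 0.375 I₀ · cos²(45°) = 0.1875 I₀.
Ratio = 0.1875 / 0.356 = 0.5267.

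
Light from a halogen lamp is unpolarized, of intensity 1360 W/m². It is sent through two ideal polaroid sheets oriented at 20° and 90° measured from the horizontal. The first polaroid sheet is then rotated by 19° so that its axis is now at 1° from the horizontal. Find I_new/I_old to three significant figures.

Before rotation:
Unpolarized light through the first polarizer → I₁ = ½ I₀, now polarized at 20°.
I₂ = I₁ cos²(90° − 20°) = 0.5 I₀ · cos²(70°) = 0.05849 I₀.
After rotation:
Unpolarized light through the first polarizer → I₁ = ½ I₀, now polarized at 1°.
I₂ = I₁ cos²(90° − 1°) = 0.5 I₀ · cos²(89°) = 0.0001523 I₀.
Ratio = 0.0001523 / 0.05849 = 0.002604.

I_new/I_old ≈ 0.00260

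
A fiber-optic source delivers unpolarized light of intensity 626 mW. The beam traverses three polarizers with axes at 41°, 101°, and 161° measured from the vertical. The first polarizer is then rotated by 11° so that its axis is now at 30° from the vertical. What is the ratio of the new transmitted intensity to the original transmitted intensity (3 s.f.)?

Before rotation:
Unpolarized light through the first polarizer → I₁ = ½ I₀, now polarized at 41°.
I₂ = I₁ cos²(101° − 41°) = 0.5 I₀ · cos²(60°) = 0.125 I₀.
I₃ = I₂ cos²(161° − 101°) = 0.125 I₀ · cos²(60°) = 0.03125 I₀.
After rotation:
Unpolarized light through the first polarizer → I₁ = ½ I₀, now polarized at 30°.
I₂ = I₁ cos²(101° − 30°) = 0.5 I₀ · cos²(71°) = 0.053 I₀.
I₃ = I₂ cos²(161° − 101°) = 0.053 I₀ · cos²(60°) = 0.01325 I₀.
Ratio = 0.01325 / 0.03125 = 0.424.

I_new/I_old ≈ 0.424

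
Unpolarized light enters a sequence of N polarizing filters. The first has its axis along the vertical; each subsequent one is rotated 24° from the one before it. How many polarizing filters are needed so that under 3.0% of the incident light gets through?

N = 17

First polarizer halves the unpolarized light: factor 1/2.
Each further stage multiplies by cos²(24°) = 0.8346.
After N polarizers: T = 0.5·0.8346^(N−1). Require T < 0.030 ⇒ N−1 > ln(0.030/0.5)/ln(0.8346) = 15.56, so N−1 ≥ 16 and N = 17.
Check: N=17 gives T = 0.02769 < 0.030; N=16 gives T = 0.03318.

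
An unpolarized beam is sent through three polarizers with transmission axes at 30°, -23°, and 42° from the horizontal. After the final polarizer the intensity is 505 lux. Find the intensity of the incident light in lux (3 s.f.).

I₀ ≈ 1.56e4 lux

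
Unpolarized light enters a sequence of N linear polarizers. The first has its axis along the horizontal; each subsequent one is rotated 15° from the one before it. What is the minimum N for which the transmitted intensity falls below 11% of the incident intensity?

First polarizer halves the unpolarized light: factor 1/2.
Each further stage multiplies by cos²(15°) = 0.933.
After N polarizers: T = 0.5·0.933^(N−1). Require T < 0.11 ⇒ N−1 > ln(0.11/0.5)/ln(0.933) = 21.84, so N−1 ≥ 22 and N = 23.
Check: N=23 gives T = 0.1088 < 0.11; N=22 gives T = 0.1166.

N = 23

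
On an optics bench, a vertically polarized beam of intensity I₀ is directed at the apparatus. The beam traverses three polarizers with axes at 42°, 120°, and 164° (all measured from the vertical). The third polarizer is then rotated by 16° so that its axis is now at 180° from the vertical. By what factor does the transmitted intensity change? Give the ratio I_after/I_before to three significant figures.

I_new/I_old ≈ 0.483

Before rotation:
By Malus's law, I₁ = I₀ cos²(42° − 0°) = I₀ cos²(42°) = 0.5523 I₀.
I₂ = I₁ cos²(120° − 42°) = 0.5523 I₀ · cos²(78°) = 0.02387 I₀.
I₃ = I₂ cos²(164° − 120°) = 0.02387 I₀ · cos²(44°) = 0.01235 I₀.
After rotation:
I₁ = I₀ cos²(42° − 0°) = I₀ cos²(42°) = 0.5523 I₀.
I₂ = I₁ cos²(120° − 42°) = 0.5523 I₀ · cos²(78°) = 0.02387 I₀.
I₃ = I₂ cos²(180° − 120°) = 0.02387 I₀ · cos²(60°) = 0.005968 I₀.
Ratio = 0.005968 / 0.01235 = 0.4831.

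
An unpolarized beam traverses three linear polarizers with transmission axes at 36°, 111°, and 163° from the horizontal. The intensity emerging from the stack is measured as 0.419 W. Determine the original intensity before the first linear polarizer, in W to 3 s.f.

I₀ ≈ 33.0 W

Unpolarized light through the first polarizer → I₁ = ½ I₀, now polarized at 36°.
I₂ = I₁ cos²(111° − 36°) = 0.5 I₀ · cos²(75°) = 0.03349 I₀.
I₃ = I₂ cos²(163° − 111°) = 0.03349 I₀ · cos²(52°) = 0.0127 I₀.
So 0.419 W = 0.0127 I₀, giving I₀ = 0.419/0.0127 = 33 W.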